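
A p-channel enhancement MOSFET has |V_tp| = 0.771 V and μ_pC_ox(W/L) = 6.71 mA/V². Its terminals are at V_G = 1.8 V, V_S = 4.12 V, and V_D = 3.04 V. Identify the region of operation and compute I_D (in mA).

V_SG = V_S − V_G = 4.12 − 1.8 = 2.32 V; V_SD = V_S − V_D = 4.12 − 3.04 = 1.08 V.
V_ov = V_SG − |V_tp| = 2.32 − 0.771 = 1.55 V.
Since V_SD = 1.08 V < V_ov = 1.55 V, the device is in the triode region.
I_D = k_p [V_ov · V_SD − ½ V_SD²] = 6.71 × [1.55 × 1.08 − 0.5 × 1.08²] = 7.31 mA.

Triode; I_D = 7.31 mA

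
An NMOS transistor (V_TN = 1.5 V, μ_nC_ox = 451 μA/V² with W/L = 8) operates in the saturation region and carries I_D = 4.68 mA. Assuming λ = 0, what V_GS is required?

V_GS = 3.11 V

k_n = μ_nC_ox · (W/L) = 3.608 mA/V².
In saturation I_D = ½ k_n (V_GS − V_TN)², so V_GS − V_TN = √(2 I_D / k_n) = √(2 × 4.68 / 3.608) = 1.61 V.
V_GS = 1.5 + 1.61 = 3.11 V.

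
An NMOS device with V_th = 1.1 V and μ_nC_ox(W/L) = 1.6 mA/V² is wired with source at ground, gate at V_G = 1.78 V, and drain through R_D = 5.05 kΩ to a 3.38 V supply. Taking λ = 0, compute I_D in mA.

I_D = 0.370 mA

V_GS = V_G = 1.78 V, so V_ov = 1.78 − 1.1 = 0.68 V.
Assume saturation: I_D = ½ k_n V_ov² = 0.5 × 1.6 × 0.68² = 0.37 mA, giving V_DS = V_DD − I_D R_D = 3.38 − 0.37 × 5.05 = 1.51 V.
V_DS = 1.51 V ≥ V_ov = 0.68 V, confirming saturation.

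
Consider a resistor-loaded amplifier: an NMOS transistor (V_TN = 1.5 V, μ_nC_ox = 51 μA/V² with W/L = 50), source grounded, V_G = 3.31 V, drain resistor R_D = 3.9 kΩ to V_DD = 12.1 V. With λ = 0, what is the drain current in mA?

V_GS = V_G = 3.31 V, so V_ov = 3.31 − 1.5 = 1.81 V.
k_n = μ_nC_ox · (W/L) = 2.55 mA/V².
Assume saturation: I_D = ½ k_n V_ov² = 0.5 × 2.55 × 1.81² = 4.18 mA, giving V_DS = V_DD − I_D R_D = 12.1 − 4.18 × 3.9 = -4.19 V.
But -4.19 V < V_ov = 1.81 V, so the device is actually in triode.
In triode I_D = k_n[V_ov V_DS − ½ V_DS²] and I_D = (V_DD − V_DS)/R_D. Equating: 4.97 V_DS² − 19 V_DS + 12.1 = 0, giving V_DS = 0.807 V (the root below V_ov).
I_D = (12.1 − 0.807) / 3.9 = 2.9 mA.

I_D = 2.90 mA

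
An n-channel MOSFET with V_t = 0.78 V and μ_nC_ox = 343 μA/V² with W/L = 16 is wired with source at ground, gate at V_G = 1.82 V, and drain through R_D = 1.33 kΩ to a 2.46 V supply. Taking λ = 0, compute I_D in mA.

I_D = 1.60 mA

V_GS = V_G = 1.82 V, so V_ov = 1.82 − 0.78 = 1.04 V.
k_n = μ_nC_ox · (W/L) = 5.488 mA/V².
Assume saturation: I_D = ½ k_n V_ov² = 0.5 × 5.488 × 1.04² = 2.97 mA, giving V_DS = V_DD − I_D R_D = 2.46 − 2.97 × 1.33 = -1.49 V.
But -1.49 V < V_ov = 1.04 V, so the device is actually in triode.
In triode I_D = k_n[V_ov V_DS − ½ V_DS²] and I_D = (V_DD − V_DS)/R_D. Equating: 3.65 V_DS² − 8.591 V_DS + 2.46 = 0, giving V_DS = 0.334 V (the root below V_ov).
I_D = (2.46 − 0.334) / 1.33 = 1.6 mA.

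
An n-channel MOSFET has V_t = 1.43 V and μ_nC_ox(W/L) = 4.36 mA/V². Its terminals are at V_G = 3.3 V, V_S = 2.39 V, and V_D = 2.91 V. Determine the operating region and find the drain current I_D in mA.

Cutoff; I_D = 0 mA

V_GS = V_G − V_S = 3.3 − 2.39 = 0.91 V; V_DS = V_D − V_S = 2.91 − 2.39 = 0.52 V.
V_GS = 0.91 V < V_t = 1.43 V, so the transistor is in cutoff.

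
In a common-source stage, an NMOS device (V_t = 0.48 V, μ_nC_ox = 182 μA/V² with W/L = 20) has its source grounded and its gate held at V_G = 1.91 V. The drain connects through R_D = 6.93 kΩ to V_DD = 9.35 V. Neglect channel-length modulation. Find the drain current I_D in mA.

V_GS = V_G = 1.91 V, so V_ov = 1.91 − 0.48 = 1.43 V.
k_n = μ_nC_ox · (W/L) = 3.64 mA/V².
Assume saturation: I_D = ½ k_n V_ov² = 0.5 × 3.64 × 1.43² = 3.72 mA, giving V_DS = V_DD − I_D R_D = 9.35 − 3.72 × 6.93 = -16.4 V.
But -16.4 V < V_ov = 1.43 V, so the device is actually in triode.
In triode I_D = k_n[V_ov V_DS − ½ V_DS²] and I_D = (V_DD − V_DS)/R_D. Equating: 12.6 V_DS² − 37.07 V_DS + 9.35 = 0, giving V_DS = 0.279 V (the root below V_ov).
I_D = (9.35 − 0.279) / 6.93 = 1.31 mA.

I_D = 1.31 mA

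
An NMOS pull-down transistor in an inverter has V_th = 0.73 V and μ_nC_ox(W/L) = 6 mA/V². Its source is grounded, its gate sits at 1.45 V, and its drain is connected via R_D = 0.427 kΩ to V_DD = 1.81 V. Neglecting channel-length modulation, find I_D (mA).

V_GS = V_G = 1.45 V, so V_ov = 1.45 − 0.73 = 0.72 V.
Assume saturation: I_D = ½ k_n V_ov² = 0.5 × 6 × 0.72² = 1.56 mA, giving V_DS = V_DD − I_D R_D = 1.81 − 1.56 × 0.427 = 1.15 V.
V_DS = 1.15 V ≥ V_ov = 0.72 V, confirming saturation.

I_D = 1.56 mA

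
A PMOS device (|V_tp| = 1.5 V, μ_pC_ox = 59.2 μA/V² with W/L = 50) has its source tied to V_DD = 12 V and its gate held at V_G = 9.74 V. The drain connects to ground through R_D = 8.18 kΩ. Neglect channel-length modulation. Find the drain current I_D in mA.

I_D = 0.855 mA

V_SG = V_DD − V_G = 12 − 9.74 = 2.26 V, so V_ov = 2.26 − 1.5 = 0.76 V.
k_p = μ_pC_ox · (W/L) = 2.96 mA/V².
Assume saturation: I_D = ½ k_p V_ov² = 0.5 × 2.96 × 0.76² = 0.855 mA, giving V_SD = V_DD − I_D R_D = 12 − 0.855 × 8.18 = 5.01 V.
V_SD = 5.01 V ≥ V_ov = 0.76 V, confirming saturation.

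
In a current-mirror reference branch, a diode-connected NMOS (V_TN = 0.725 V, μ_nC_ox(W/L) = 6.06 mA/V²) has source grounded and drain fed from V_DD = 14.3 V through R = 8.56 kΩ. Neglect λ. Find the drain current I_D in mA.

With gate tied to drain, V_GS = V_DS ≥ V_GS − V_TN, so the device is in saturation.
KCL at the drain: ½ k_n (V_GS − V_TN)² = (V_DD − V_GS)/R.
Let x = V_GS − 0.725. Then 25.9 x² + x − 13.58 = 0, giving x = 0.704 V (positive root), so V_GS = 1.43 V.
I_D = (V_DD − V_GS)/R = (14.3 − 1.43) / 8.56 = 1.5 mA.

I_D = 1.50 mA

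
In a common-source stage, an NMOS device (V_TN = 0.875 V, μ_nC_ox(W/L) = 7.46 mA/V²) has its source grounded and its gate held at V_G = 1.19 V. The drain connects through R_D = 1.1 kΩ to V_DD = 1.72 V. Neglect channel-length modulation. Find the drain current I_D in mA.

V_GS = V_G = 1.19 V, so V_ov = 1.19 − 0.875 = 0.315 V.
Assume saturation: I_D = ½ k_n V_ov² = 0.5 × 7.46 × 0.315² = 0.37 mA, giving V_DS = V_DD − I_D R_D = 1.72 − 0.37 × 1.1 = 1.31 V.
V_DS = 1.31 V ≥ V_ov = 0.315 V, confirming saturation.

I_D = 0.370 mA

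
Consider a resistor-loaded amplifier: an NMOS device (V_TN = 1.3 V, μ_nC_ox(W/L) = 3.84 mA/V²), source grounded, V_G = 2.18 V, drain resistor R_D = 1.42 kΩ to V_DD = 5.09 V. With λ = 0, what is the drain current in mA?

I_D = 1.49 mA

V_GS = V_G = 2.18 V, so V_ov = 2.18 − 1.3 = 0.88 V.
Assume saturation: I_D = ½ k_n V_ov² = 0.5 × 3.84 × 0.88² = 1.49 mA, giving V_DS = V_DD − I_D R_D = 5.09 − 1.49 × 1.42 = 2.98 V.
V_DS = 2.98 V ≥ V_ov = 0.88 V, confirming saturation.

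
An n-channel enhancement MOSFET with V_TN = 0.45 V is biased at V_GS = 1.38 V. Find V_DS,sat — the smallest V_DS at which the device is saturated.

V_DS,sat = 0.930 V

The boundary between triode and saturation is V_DS = V_GS − V_TN = V_ov.
V_ov = 1.38 − 0.45 = 0.93 V.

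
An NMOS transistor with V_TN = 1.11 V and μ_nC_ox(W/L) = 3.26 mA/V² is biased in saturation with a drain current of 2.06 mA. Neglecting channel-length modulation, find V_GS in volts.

In saturation I_D = ½ k_n (V_GS − V_TN)², so V_GS − V_TN = √(2 I_D / k_n) = √(2 × 2.06 / 3.26) = 1.12 V.
V_GS = 1.11 + 1.12 = 2.23 V.

V_GS = 2.23 V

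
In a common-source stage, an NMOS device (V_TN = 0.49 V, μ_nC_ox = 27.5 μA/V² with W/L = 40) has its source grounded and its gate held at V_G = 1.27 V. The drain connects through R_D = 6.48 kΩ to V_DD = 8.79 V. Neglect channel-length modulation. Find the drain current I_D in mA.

I_D = 0.335 mA

V_GS = V_G = 1.27 V, so V_ov = 1.27 − 0.49 = 0.78 V.
k_n = μ_nC_ox · (W/L) = 1.1 mA/V².
Assume saturation: I_D = ½ k_n V_ov² = 0.5 × 1.1 × 0.78² = 0.335 mA, giving V_DS = V_DD − I_D R_D = 8.79 − 0.335 × 6.48 = 6.62 V.
V_DS = 6.62 V ≥ V_ov = 0.78 V, confirming saturation.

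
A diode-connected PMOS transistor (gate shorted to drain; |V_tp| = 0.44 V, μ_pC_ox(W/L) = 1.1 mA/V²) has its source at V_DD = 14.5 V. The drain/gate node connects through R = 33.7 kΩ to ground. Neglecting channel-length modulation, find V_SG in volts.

With gate tied to drain, V_SG = V_SD ≥ V_SG − |V_tp|, so the device is in saturation.
KCL at the drain: ½ k_p (V_SG − |V_tp|)² = (V_DD − V_SG)/R.
Let x = V_SG − 0.44. Then 18.5 x² + x − 14.06 = 0, giving x = 0.844 V (positive root), so V_SG = 1.28 V.
I_D = (V_DD − V_SG)/R = (14.5 − 1.28) / 33.7 = 0.392 mA.

V_SG = 1.28 V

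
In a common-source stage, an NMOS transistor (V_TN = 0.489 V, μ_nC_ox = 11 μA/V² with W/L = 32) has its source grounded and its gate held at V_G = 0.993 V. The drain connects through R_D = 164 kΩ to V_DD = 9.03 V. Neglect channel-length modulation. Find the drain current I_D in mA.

I_D = 0.0447 mA

V_GS = V_G = 0.993 V, so V_ov = 0.993 − 0.489 = 0.504 V.
k_n = μ_nC_ox · (W/L) = 0.352 mA/V².
Assume saturation: I_D = ½ k_n V_ov² = 0.5 × 0.352 × 0.504² = 0.0447 mA, giving V_DS = V_DD − I_D R_D = 9.03 − 0.0447 × 164 = 1.7 V.
V_DS = 1.7 V ≥ V_ov = 0.504 V, confirming saturation.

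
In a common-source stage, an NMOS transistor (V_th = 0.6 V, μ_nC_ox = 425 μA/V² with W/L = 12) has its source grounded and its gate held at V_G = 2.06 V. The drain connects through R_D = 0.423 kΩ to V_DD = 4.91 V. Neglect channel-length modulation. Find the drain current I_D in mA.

I_D = 5.44 mA

V_GS = V_G = 2.06 V, so V_ov = 2.06 − 0.6 = 1.46 V.
k_n = μ_nC_ox · (W/L) = 5.1 mA/V².
Assume saturation: I_D = ½ k_n V_ov² = 0.5 × 5.1 × 1.46² = 5.44 mA, giving V_DS = V_DD − I_D R_D = 4.91 − 5.44 × 0.423 = 2.61 V.
V_DS = 2.61 V ≥ V_ov = 1.46 V, confirming saturation.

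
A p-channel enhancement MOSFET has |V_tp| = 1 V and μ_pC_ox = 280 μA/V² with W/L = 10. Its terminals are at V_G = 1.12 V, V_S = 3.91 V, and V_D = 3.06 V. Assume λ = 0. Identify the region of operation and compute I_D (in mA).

Triode; I_D = 3.25 mA

V_SG = V_S − V_G = 3.91 − 1.12 = 2.79 V; V_SD = V_S − V_D = 3.91 − 3.06 = 0.85 V.
k_p = μ_pC_ox · (W/L) = 2.8 mA/V².
V_ov = V_SG − |V_tp| = 2.79 − 1 = 1.79 V.
Since V_SD = 0.85 V < V_ov = 1.79 V, the device is in the triode region.
I_D = k_p [V_ov · V_SD − ½ V_SD²] = 2.8 × [1.79 × 0.85 − 0.5 × 0.85²] = 3.25 mA.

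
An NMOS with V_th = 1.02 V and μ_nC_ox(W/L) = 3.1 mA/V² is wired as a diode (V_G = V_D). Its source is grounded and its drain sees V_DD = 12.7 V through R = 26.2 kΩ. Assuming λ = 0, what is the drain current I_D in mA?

With gate tied to drain, V_GS = V_DS ≥ V_GS − V_th, so the device is in saturation.
KCL at the drain: ½ k_n (V_GS − V_th)² = (V_DD − V_GS)/R.
Let x = V_GS − 1.02. Then 40.6 x² + x − 11.68 = 0, giving x = 0.524 V (positive root), so V_GS = 1.54 V.
I_D = (V_DD − V_GS)/R = (12.7 − 1.54) / 26.2 = 0.426 mA.

I_D = 0.426 mA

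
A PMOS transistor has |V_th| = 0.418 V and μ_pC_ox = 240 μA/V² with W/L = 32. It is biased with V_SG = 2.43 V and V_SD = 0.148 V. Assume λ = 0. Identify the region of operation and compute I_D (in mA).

Triode; I_D = 2.20 mA

k_p = μ_pC_ox · (W/L) = 7.68 mA/V².
V_ov = V_SG − |V_th| = 2.43 − 0.418 = 2.01 V.
Since V_SD = 0.148 V < V_ov = 2.01 V, the device is in the triode region.
I_D = k_p [V_ov · V_SD − ½ V_SD²] = 7.68 × [2.01 × 0.148 − 0.5 × 0.148²] = 2.2 mA.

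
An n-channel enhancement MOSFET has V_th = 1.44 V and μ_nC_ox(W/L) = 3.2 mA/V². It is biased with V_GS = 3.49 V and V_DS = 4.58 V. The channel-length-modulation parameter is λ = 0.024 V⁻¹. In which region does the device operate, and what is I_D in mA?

Saturation; I_D = 7.46 mA

V_ov = V_GS − V_th = 3.49 − 1.44 = 2.05 V.
Since V_DS = 4.58 V ≥ V_ov = 2.05 V, the device is in saturation.
I_D = ½ k_n V_ov² (1 + λ V_DS) = 0.5 × 3.2 × 2.05² × (1 + 0.024 × 4.58) = 7.46 mA.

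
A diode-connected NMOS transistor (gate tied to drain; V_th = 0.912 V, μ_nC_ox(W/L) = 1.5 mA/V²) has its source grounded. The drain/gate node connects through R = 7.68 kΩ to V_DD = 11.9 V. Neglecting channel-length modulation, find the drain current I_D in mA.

With gate tied to drain, V_GS = V_DS ≥ V_GS − V_th, so the device is in saturation.
KCL at the drain: ½ k_n (V_GS − V_th)² = (V_DD − V_GS)/R.
Let x = V_GS − 0.912. Then 5.76 x² + x − 10.99 = 0, giving x = 1.3 V (positive root), so V_GS = 2.21 V.
I_D = (V_DD − V_GS)/R = (11.9 − 2.21) / 7.68 = 1.26 mA.

I_D = 1.26 mA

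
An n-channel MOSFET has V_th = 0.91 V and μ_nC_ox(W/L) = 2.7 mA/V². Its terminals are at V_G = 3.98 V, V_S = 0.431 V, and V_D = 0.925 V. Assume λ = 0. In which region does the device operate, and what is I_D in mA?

V_GS = V_G − V_S = 3.98 − 0.431 = 3.55 V; V_DS = V_D − V_S = 0.925 − 0.431 = 0.494 V.
V_ov = V_GS − V_th = 3.55 − 0.91 = 2.64 V.
Since V_DS = 0.494 V < V_ov = 2.64 V, the device is in the triode region.
I_D = k_n [V_ov · V_DS − ½ V_DS²] = 2.7 × [2.64 × 0.494 − 0.5 × 0.494²] = 3.19 mA.

Triode; I_D = 3.19 mA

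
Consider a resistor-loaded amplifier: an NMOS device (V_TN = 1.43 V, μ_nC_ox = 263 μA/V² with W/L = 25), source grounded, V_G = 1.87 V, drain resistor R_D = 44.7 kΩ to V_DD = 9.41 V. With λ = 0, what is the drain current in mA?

V_GS = V_G = 1.87 V, so V_ov = 1.87 − 1.43 = 0.44 V.
k_n = μ_nC_ox · (W/L) = 6.575 mA/V².
Assume saturation: I_D = ½ k_n V_ov² = 0.5 × 6.575 × 0.44² = 0.636 mA, giving V_DS = V_DD − I_D R_D = 9.41 − 0.636 × 44.7 = -19 V.
But -19 V < V_ov = 0.44 V, so the device is actually in triode.
In triode I_D = k_n[V_ov V_DS − ½ V_DS²] and I_D = (V_DD − V_DS)/R_D. Equating: 147 V_DS² − 130.3 V_DS + 9.41 = 0, giving V_DS = 0.0793 V (the root below V_ov).
I_D = (9.41 − 0.0793) / 44.7 = 0.209 mA.

I_D = 0.209 mA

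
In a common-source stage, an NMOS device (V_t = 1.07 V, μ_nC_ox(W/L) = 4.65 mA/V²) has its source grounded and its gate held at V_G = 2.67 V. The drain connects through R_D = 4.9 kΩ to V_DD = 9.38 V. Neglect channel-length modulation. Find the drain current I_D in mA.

V_GS = V_G = 2.67 V, so V_ov = 2.67 − 1.07 = 1.6 V.
Assume saturation: I_D = ½ k_n V_ov² = 0.5 × 4.65 × 1.6² = 5.95 mA, giving V_DS = V_DD − I_D R_D = 9.38 − 5.95 × 4.9 = -19.8 V.
But -19.8 V < V_ov = 1.6 V, so the device is actually in triode.
In triode I_D = k_n[V_ov V_DS − ½ V_DS²] and I_D = (V_DD − V_DS)/R_D. Equating: 11.4 V_DS² − 37.46 V_DS + 9.38 = 0, giving V_DS = 0.273 V (the root below V_ov).
I_D = (9.38 − 0.273) / 4.9 = 1.86 mA.

I_D = 1.86 mA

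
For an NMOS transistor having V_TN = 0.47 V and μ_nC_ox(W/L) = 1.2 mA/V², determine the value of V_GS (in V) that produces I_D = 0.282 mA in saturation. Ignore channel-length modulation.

In saturation I_D = ½ k_n (V_GS − V_TN)², so V_GS − V_TN = √(2 I_D / k_n) = √(2 × 0.282 / 1.2) = 0.686 V.
V_GS = 0.47 + 0.686 = 1.16 V.

V_GS = 1.16 V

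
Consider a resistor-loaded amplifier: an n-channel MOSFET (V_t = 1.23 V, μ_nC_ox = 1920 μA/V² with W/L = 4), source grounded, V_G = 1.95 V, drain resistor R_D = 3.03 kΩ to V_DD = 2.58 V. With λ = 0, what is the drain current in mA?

I_D = 0.798 mA

V_GS = V_G = 1.95 V, so V_ov = 1.95 − 1.23 = 0.72 V.
k_n = μ_nC_ox · (W/L) = 7.68 mA/V².
Assume saturation: I_D = ½ k_n V_ov² = 0.5 × 7.68 × 0.72² = 1.99 mA, giving V_DS = V_DD − I_D R_D = 2.58 − 1.99 × 3.03 = -3.45 V.
But -3.45 V < V_ov = 0.72 V, so the device is actually in triode.
In triode I_D = k_n[V_ov V_DS − ½ V_DS²] and I_D = (V_DD − V_DS)/R_D. Equating: 11.6 V_DS² − 17.75 V_DS + 2.58 = 0, giving V_DS = 0.163 V (the root below V_ov).
I_D = (2.58 − 0.163) / 3.03 = 0.798 mA.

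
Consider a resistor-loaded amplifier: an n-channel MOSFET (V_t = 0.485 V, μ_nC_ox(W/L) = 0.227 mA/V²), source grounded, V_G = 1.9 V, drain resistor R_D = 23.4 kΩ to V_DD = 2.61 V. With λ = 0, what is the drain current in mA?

I_D = 0.0969 mA

V_GS = V_G = 1.9 V, so V_ov = 1.9 − 0.485 = 1.42 V.
Assume saturation: I_D = ½ k_n V_ov² = 0.5 × 0.227 × 1.42² = 0.227 mA, giving V_DS = V_DD − I_D R_D = 2.61 − 0.227 × 23.4 = -2.71 V.
But -2.71 V < V_ov = 1.42 V, so the device is actually in triode.
In triode I_D = k_n[V_ov V_DS − ½ V_DS²] and I_D = (V_DD − V_DS)/R_D. Equating: 2.66 V_DS² − 8.516 V_DS + 2.61 = 0, giving V_DS = 0.343 V (the root below V_ov).
I_D = (2.61 − 0.343) / 23.4 = 0.0969 mA.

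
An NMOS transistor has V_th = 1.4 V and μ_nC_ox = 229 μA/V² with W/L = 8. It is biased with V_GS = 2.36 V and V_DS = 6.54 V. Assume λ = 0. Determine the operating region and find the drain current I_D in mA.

Saturation; I_D = 0.844 mA

k_n = μ_nC_ox · (W/L) = 1.832 mA/V².
V_ov = V_GS − V_th = 2.36 − 1.4 = 0.96 V.
Since V_DS = 6.54 V ≥ V_ov = 0.96 V, the device is in saturation.
I_D = ½ k_n V_ov² = 0.5 × 1.832 × 0.96² = 0.844 mA.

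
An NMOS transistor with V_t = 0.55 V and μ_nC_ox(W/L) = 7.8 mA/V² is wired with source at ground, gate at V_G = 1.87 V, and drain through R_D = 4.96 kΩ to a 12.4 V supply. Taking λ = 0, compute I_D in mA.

V_GS = V_G = 1.87 V, so V_ov = 1.87 − 0.55 = 1.32 V.
Assume saturation: I_D = ½ k_n V_ov² = 0.5 × 7.8 × 1.32² = 6.8 mA, giving V_DS = V_DD − I_D R_D = 12.4 − 6.8 × 4.96 = -21.3 V.
But -21.3 V < V_ov = 1.32 V, so the device is actually in triode.
In triode I_D = k_n[V_ov V_DS − ½ V_DS²] and I_D = (V_DD − V_DS)/R_D. Equating: 19.3 V_DS² − 52.07 V_DS + 12.4 = 0, giving V_DS = 0.264 V (the root below V_ov).
I_D = (12.4 − 0.264) / 4.96 = 2.45 mA.

I_D = 2.45 mA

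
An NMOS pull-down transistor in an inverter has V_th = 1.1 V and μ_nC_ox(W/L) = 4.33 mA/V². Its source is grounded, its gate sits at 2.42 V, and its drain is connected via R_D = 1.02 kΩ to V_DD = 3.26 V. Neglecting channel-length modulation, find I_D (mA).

I_D = 2.62 mA

V_GS = V_G = 2.42 V, so V_ov = 2.42 − 1.1 = 1.32 V.
Assume saturation: I_D = ½ k_n V_ov² = 0.5 × 4.33 × 1.32² = 3.77 mA, giving V_DS = V_DD − I_D R_D = 3.26 − 3.77 × 1.02 = -0.588 V.
But -0.588 V < V_ov = 1.32 V, so the device is actually in triode.
In triode I_D = k_n[V_ov V_DS − ½ V_DS²] and I_D = (V_DD − V_DS)/R_D. Equating: 2.21 V_DS² − 6.83 V_DS + 3.26 = 0, giving V_DS = 0.59 V (the root below V_ov).
I_D = (3.26 − 0.59) / 1.02 = 2.62 mA.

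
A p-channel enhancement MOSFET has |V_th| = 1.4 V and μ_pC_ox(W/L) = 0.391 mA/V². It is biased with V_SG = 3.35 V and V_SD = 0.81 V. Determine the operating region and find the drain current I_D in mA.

V_ov = V_SG − |V_th| = 3.35 − 1.4 = 1.95 V.
Since V_SD = 0.81 V < V_ov = 1.95 V, the device is in the triode region.
I_D = k_p [V_ov · V_SD − ½ V_SD²] = 0.391 × [1.95 × 0.81 − 0.5 × 0.81²] = 0.489 mA.

Triode; I_D = 0.489 mA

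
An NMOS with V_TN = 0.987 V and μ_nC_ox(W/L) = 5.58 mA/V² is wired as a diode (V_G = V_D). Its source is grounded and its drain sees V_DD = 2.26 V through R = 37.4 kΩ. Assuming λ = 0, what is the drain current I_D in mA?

With gate tied to drain, V_GS = V_DS ≥ V_GS − V_TN, so the device is in saturation.
KCL at the drain: ½ k_n (V_GS − V_TN)² = (V_DD − V_GS)/R.
Let x = V_GS − 0.987. Then 104 x² + x − 1.273 = 0, giving x = 0.106 V (positive root), so V_GS = 1.09 V.
I_D = (V_DD − V_GS)/R = (2.26 − 1.09) / 37.4 = 0.0312 mA.

I_D = 0.0312 mA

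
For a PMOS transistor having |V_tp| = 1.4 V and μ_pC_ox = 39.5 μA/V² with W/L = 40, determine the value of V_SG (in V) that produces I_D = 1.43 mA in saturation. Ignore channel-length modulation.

V_SG = 2.75 V

k_p = μ_pC_ox · (W/L) = 1.58 mA/V².
In saturation I_D = ½ k_p (V_SG − |V_tp|)², so V_SG − |V_tp| = √(2 I_D / k_p) = √(2 × 1.43 / 1.58) = 1.35 V.
V_SG = 1.4 + 1.35 = 2.75 V.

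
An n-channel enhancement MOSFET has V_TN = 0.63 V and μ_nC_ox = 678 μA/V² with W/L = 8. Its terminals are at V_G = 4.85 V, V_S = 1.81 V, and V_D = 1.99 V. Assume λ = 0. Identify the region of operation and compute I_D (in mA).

V_GS = V_G − V_S = 4.85 − 1.81 = 3.04 V; V_DS = V_D − V_S = 1.99 − 1.81 = 0.18 V.
k_n = μ_nC_ox · (W/L) = 5.424 mA/V².
V_ov = V_GS − V_TN = 3.04 − 0.63 = 2.41 V.
Since V_DS = 0.18 V < V_ov = 2.41 V, the device is in the triode region.
I_D = k_n [V_ov · V_DS − ½ V_DS²] = 5.424 × [2.41 × 0.18 − 0.5 × 0.18²] = 2.27 mA.

Triode; I_D = 2.27 mA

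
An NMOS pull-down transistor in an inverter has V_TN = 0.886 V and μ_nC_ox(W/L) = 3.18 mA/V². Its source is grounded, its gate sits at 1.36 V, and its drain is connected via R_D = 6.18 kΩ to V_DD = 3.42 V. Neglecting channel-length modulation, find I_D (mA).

V_GS = V_G = 1.36 V, so V_ov = 1.36 − 0.886 = 0.474 V.
Assume saturation: I_D = ½ k_n V_ov² = 0.5 × 3.18 × 0.474² = 0.357 mA, giving V_DS = V_DD − I_D R_D = 3.42 − 0.357 × 6.18 = 1.21 V.
V_DS = 1.21 V ≥ V_ov = 0.474 V, confirming saturation.

I_D = 0.357 mA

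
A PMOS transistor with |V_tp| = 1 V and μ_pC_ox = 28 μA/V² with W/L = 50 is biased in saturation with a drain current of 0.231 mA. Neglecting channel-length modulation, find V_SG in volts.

k_p = μ_pC_ox · (W/L) = 1.4 mA/V².
In saturation I_D = ½ k_p (V_SG − |V_tp|)², so V_SG − |V_tp| = √(2 I_D / k_p) = √(2 × 0.231 / 1.4) = 0.574 V.
V_SG = 1 + 0.574 = 1.57 V.

V_SG = 1.57 V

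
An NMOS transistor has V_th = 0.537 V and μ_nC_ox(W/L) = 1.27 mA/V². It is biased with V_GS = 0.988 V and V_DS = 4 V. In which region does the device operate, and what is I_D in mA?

V_ov = V_GS − V_th = 0.988 − 0.537 = 0.451 V.
Since V_DS = 4 V ≥ V_ov = 0.451 V, the device is in saturation.
I_D = ½ k_n V_ov² = 0.5 × 1.27 × 0.451² = 0.129 mA.

Saturation; I_D = 0.129 mA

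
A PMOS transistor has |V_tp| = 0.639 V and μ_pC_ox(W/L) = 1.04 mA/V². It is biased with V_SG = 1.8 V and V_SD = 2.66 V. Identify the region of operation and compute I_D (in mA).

V_ov = V_SG − |V_tp| = 1.8 − 0.639 = 1.16 V.
Since V_SD = 2.66 V ≥ V_ov = 1.16 V, the device is in saturation.
I_D = ½ k_p V_ov² = 0.5 × 1.04 × 1.16² = 0.701 mA.

Saturation; I_D = 0.701 mA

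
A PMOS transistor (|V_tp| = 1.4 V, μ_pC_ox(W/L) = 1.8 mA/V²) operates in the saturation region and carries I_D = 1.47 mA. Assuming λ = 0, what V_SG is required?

V_SG = 2.68 V

In saturation I_D = ½ k_p (V_SG − |V_tp|)², so V_SG − |V_tp| = √(2 I_D / k_p) = √(2 × 1.47 / 1.8) = 1.28 V.
V_SG = 1.4 + 1.28 = 2.68 V.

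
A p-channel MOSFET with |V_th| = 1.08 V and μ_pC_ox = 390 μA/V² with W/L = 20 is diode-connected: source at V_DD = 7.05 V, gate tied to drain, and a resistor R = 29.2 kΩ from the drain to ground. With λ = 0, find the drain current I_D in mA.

I_D = 0.197 mA

With gate tied to drain, V_SG = V_SD ≥ V_SG − |V_th|, so the device is in saturation.
k_p = μ_pC_ox · (W/L) = 7.8 mA/V².
KCL at the drain: ½ k_p (V_SG − |V_th|)² = (V_DD − V_SG)/R.
Let x = V_SG − 1.08. Then 114 x² + x − 5.97 = 0, giving x = 0.225 V (positive root), so V_SG = 1.3 V.
I_D = (V_DD − V_SG)/R = (7.05 − 1.3) / 29.2 = 0.197 mA.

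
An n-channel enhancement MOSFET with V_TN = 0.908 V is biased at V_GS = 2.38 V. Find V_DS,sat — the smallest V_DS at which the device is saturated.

V_DS,sat = 1.47 V

The boundary between triode and saturation is V_DS = V_GS − V_TN = V_ov.
V_ov = 2.38 − 0.908 = 1.47 V.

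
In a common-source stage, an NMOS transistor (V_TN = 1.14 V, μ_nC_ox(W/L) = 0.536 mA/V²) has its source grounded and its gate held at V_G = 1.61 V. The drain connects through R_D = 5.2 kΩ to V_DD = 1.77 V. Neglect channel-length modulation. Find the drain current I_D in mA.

V_GS = V_G = 1.61 V, so V_ov = 1.61 − 1.14 = 0.47 V.
Assume saturation: I_D = ½ k_n V_ov² = 0.5 × 0.536 × 0.47² = 0.0592 mA, giving V_DS = V_DD − I_D R_D = 1.77 − 0.0592 × 5.2 = 1.46 V.
V_DS = 1.46 V ≥ V_ov = 0.47 V, confirming saturation.

I_D = 0.0592 mA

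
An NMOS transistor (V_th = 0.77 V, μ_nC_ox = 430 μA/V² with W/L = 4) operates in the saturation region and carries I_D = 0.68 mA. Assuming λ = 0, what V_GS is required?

V_GS = 1.66 V

k_n = μ_nC_ox · (W/L) = 1.72 mA/V².
In saturation I_D = ½ k_n (V_GS − V_th)², so V_GS − V_th = √(2 I_D / k_n) = √(2 × 0.68 / 1.72) = 0.889 V.
V_GS = 0.77 + 0.889 = 1.66 V.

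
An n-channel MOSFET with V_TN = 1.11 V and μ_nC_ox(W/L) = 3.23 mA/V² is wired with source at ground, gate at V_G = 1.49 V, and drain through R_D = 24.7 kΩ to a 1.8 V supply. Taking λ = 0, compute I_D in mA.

V_GS = V_G = 1.49 V, so V_ov = 1.49 − 1.11 = 0.38 V.
Assume saturation: I_D = ½ k_n V_ov² = 0.5 × 3.23 × 0.38² = 0.233 mA, giving V_DS = V_DD − I_D R_D = 1.8 − 0.233 × 24.7 = -3.96 V.
But -3.96 V < V_ov = 0.38 V, so the device is actually in triode.
In triode I_D = k_n[V_ov V_DS − ½ V_DS²] and I_D = (V_DD − V_DS)/R_D. Equating: 39.9 V_DS² − 31.32 V_DS + 1.8 = 0, giving V_DS = 0.0624 V (the root below V_ov).
I_D = (1.8 − 0.0624) / 24.7 = 0.0703 mA.

I_D = 0.0703 mA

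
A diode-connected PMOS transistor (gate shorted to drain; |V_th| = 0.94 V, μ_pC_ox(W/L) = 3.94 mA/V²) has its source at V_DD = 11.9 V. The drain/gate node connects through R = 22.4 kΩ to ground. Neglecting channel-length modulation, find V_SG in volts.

With gate tied to drain, V_SG = V_SD ≥ V_SG − |V_th|, so the device is in saturation.
KCL at the drain: ½ k_p (V_SG − |V_th|)² = (V_DD − V_SG)/R.
Let x = V_SG − 0.94. Then 44.1 x² + x − 10.96 = 0, giving x = 0.487 V (positive root), so V_SG = 1.43 V.
I_D = (V_DD − V_SG)/R = (11.9 − 1.43) / 22.4 = 0.468 mA.

V_SG = 1.43 V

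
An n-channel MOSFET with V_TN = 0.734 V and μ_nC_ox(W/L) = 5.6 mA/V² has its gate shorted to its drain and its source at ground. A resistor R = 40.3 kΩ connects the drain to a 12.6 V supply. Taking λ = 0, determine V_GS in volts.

V_GS = 1.05 V

With gate tied to drain, V_GS = V_DS ≥ V_GS − V_TN, so the device is in saturation.
KCL at the drain: ½ k_n (V_GS − V_TN)² = (V_DD − V_GS)/R.
Let x = V_GS − 0.734. Then 113 x² + x − 11.87 = 0, giving x = 0.32 V (positive root), so V_GS = 1.05 V.
I_D = (V_DD − V_GS)/R = (12.6 − 1.05) / 40.3 = 0.287 mA.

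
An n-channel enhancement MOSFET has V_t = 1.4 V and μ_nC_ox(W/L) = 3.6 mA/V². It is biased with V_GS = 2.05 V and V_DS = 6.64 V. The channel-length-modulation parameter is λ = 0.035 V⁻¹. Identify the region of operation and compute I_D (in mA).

V_ov = V_GS − V_t = 2.05 − 1.4 = 0.65 V.
Since V_DS = 6.64 V ≥ V_ov = 0.65 V, the device is in saturation.
I_D = ½ k_n V_ov² (1 + λ V_DS) = 0.5 × 3.6 × 0.65² × (1 + 0.035 × 6.64) = 0.937 mA.

Saturation; I_D = 0.937 mA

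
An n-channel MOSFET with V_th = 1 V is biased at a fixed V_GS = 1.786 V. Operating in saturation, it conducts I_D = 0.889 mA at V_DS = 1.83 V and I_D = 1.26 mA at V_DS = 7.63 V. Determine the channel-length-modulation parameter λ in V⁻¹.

λ = 0.0829 V⁻¹

With V_GS fixed, I_D ∝ (1 + λ V_DS) in saturation, so I_D2/I_D1 = (1 + λ V_DS2)/(1 + λ V_DS1).
1.26/0.889 = 1.417 = (1 + 7.63 λ)/(1 + 1.83 λ).
Solving: λ (I_D1 V_DS2 − I_D2 V_DS1) = I_D2 − I_D1, so λ = (1.26 − 0.889) / (0.889 × 7.63 − 1.26 × 1.83) = 0.371 / 4.48 = 0.0829 V⁻¹.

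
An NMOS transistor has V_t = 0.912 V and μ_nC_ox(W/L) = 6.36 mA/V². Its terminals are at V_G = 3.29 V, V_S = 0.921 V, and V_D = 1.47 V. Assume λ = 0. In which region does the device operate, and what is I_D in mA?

Triode; I_D = 4.13 mA

V_GS = V_G − V_S = 3.29 − 0.921 = 2.37 V; V_DS = V_D − V_S = 1.47 − 0.921 = 0.549 V.
V_ov = V_GS − V_t = 2.37 − 0.912 = 1.46 V.
Since V_DS = 0.549 V < V_ov = 1.46 V, the device is in the triode region.
I_D = k_n [V_ov · V_DS − ½ V_DS²] = 6.36 × [1.46 × 0.549 − 0.5 × 0.549²] = 4.13 mA.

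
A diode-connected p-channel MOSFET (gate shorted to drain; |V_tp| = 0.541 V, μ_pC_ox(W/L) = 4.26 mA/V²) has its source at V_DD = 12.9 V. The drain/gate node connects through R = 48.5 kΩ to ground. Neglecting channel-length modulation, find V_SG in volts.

V_SG = 0.882 V

With gate tied to drain, V_SG = V_SD ≥ V_SG − |V_tp|, so the device is in saturation.
KCL at the drain: ½ k_p (V_SG − |V_tp|)² = (V_DD − V_SG)/R.
Let x = V_SG − 0.541. Then 103 x² + x − 12.36 = 0, giving x = 0.341 V (positive root), so V_SG = 0.882 V.
I_D = (V_DD − V_SG)/R = (12.9 − 0.882) / 48.5 = 0.248 mA.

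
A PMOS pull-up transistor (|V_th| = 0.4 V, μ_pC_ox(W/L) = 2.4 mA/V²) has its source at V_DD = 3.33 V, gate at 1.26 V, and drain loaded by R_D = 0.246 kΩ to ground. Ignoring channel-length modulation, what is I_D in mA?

I_D = 3.35 mA

V_SG = V_DD − V_G = 3.33 − 1.26 = 2.07 V, so V_ov = 2.07 − 0.4 = 1.67 V.
Assume saturation: I_D = ½ k_p V_ov² = 0.5 × 2.4 × 1.67² = 3.35 mA, giving V_SD = V_DD − I_D R_D = 3.33 − 3.35 × 0.246 = 2.51 V.
V_SD = 2.51 V ≥ V_ov = 1.67 V, confirming saturation.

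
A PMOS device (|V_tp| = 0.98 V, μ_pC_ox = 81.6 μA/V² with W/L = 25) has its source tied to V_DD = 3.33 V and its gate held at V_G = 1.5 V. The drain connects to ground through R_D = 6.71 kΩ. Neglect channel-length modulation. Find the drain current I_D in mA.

V_SG = V_DD − V_G = 3.33 − 1.5 = 1.83 V, so V_ov = 1.83 − 0.98 = 0.85 V.
k_p = μ_pC_ox · (W/L) = 2.04 mA/V².
Assume saturation: I_D = ½ k_p V_ov² = 0.5 × 2.04 × 0.85² = 0.737 mA, giving V_SD = V_DD − I_D R_D = 3.33 − 0.737 × 6.71 = -1.61 V.
But -1.61 V < V_ov = 0.85 V, so the device is actually in triode.
In triode I_D = k_p[V_ov V_SD − ½ V_SD²] and I_D = (V_DD − V_SD)/R_D. Equating: 6.84 V_SD² − 12.64 V_SD + 3.33 = 0, giving V_SD = 0.318 V (the root below V_ov).
I_D = (3.33 − 0.318) / 6.71 = 0.449 mA.

I_D = 0.449 mA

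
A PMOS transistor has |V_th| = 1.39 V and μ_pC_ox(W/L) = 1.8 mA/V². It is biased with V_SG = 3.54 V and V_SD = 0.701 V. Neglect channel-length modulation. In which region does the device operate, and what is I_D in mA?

Triode; I_D = 2.27 mA

V_ov = V_SG − |V_th| = 3.54 − 1.39 = 2.15 V.
Since V_SD = 0.701 V < V_ov = 2.15 V, the device is in the triode region.
I_D = k_p [V_ov · V_SD − ½ V_SD²] = 1.8 × [2.15 × 0.701 − 0.5 × 0.701²] = 2.27 mA.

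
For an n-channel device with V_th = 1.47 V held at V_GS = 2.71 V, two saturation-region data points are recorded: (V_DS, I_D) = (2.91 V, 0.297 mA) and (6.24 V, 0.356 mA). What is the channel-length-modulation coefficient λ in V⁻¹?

With V_GS fixed, I_D ∝ (1 + λ V_DS) in saturation, so I_D2/I_D1 = (1 + λ V_DS2)/(1 + λ V_DS1).
0.356/0.297 = 1.199 = (1 + 6.24 λ)/(1 + 2.91 λ).
Solving: λ (I_D1 V_DS2 − I_D2 V_DS1) = I_D2 − I_D1, so λ = (0.356 − 0.297) / (0.297 × 6.24 − 0.356 × 2.91) = 0.059 / 0.817 = 0.0722 V⁻¹.

λ = 0.0722 V⁻¹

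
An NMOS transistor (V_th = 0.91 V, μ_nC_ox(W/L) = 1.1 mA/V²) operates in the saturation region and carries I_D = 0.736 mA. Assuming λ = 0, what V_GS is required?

In saturation I_D = ½ k_n (V_GS − V_th)², so V_GS − V_th = √(2 I_D / k_n) = √(2 × 0.736 / 1.1) = 1.16 V.
V_GS = 0.91 + 1.16 = 2.07 V.

V_GS = 2.07 V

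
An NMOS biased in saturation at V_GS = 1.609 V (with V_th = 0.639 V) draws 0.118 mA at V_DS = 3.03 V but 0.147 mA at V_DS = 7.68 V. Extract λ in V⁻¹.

With V_GS fixed, I_D ∝ (1 + λ V_DS) in saturation, so I_D2/I_D1 = (1 + λ V_DS2)/(1 + λ V_DS1).
0.147/0.118 = 1.246 = (1 + 7.68 λ)/(1 + 3.03 λ).
Solving: λ (I_D1 V_DS2 − I_D2 V_DS1) = I_D2 − I_D1, so λ = (0.147 − 0.118) / (0.118 × 7.68 − 0.147 × 3.03) = 0.029 / 0.461 = 0.0629 V⁻¹.

λ = 0.0629 V⁻¹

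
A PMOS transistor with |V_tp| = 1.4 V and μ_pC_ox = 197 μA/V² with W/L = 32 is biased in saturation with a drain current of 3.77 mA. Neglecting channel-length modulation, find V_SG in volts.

V_SG = 2.49 V

k_p = μ_pC_ox · (W/L) = 6.304 mA/V².
In saturation I_D = ½ k_p (V_SG − |V_tp|)², so V_SG − |V_tp| = √(2 I_D / k_p) = √(2 × 3.77 / 6.304) = 1.09 V.
V_SG = 1.4 + 1.09 = 2.49 V.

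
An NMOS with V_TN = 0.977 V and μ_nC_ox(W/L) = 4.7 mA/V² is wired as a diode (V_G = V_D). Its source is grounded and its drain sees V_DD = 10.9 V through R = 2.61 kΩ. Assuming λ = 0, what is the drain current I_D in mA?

With gate tied to drain, V_GS = V_DS ≥ V_GS − V_TN, so the device is in saturation.
KCL at the drain: ½ k_n (V_GS − V_TN)² = (V_DD − V_GS)/R.
Let x = V_GS − 0.977. Then 6.13 x² + x − 9.923 = 0, giving x = 1.19 V (positive root), so V_GS = 2.17 V.
I_D = (V_DD − V_GS)/R = (10.9 − 2.17) / 2.61 = 3.34 mA.

I_D = 3.34 mA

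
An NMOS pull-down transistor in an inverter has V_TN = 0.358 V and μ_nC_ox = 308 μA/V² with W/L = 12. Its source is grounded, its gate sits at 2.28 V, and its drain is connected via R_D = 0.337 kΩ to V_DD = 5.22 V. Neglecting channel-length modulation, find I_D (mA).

V_GS = V_G = 2.28 V, so V_ov = 2.28 − 0.358 = 1.92 V.
k_n = μ_nC_ox · (W/L) = 3.696 mA/V².
Assume saturation: I_D = ½ k_n V_ov² = 0.5 × 3.696 × 1.92² = 6.83 mA, giving V_DS = V_DD − I_D R_D = 5.22 − 6.83 × 0.337 = 2.92 V.
V_DS = 2.92 V ≥ V_ov = 1.92 V, confirming saturation.

I_D = 6.83 mA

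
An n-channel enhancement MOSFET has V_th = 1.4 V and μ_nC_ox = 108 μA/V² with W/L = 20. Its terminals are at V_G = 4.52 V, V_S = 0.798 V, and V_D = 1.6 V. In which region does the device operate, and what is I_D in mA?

Triode; I_D = 3.33 mA

V_GS = V_G − V_S = 4.52 − 0.798 = 3.72 V; V_DS = V_D − V_S = 1.6 − 0.798 = 0.802 V.
k_n = μ_nC_ox · (W/L) = 2.16 mA/V².
V_ov = V_GS − V_th = 3.72 − 1.4 = 2.32 V.
Since V_DS = 0.802 V < V_ov = 2.32 V, the device is in the triode region.
I_D = k_n [V_ov · V_DS − ½ V_DS²] = 2.16 × [2.32 × 0.802 − 0.5 × 0.802²] = 3.33 mA.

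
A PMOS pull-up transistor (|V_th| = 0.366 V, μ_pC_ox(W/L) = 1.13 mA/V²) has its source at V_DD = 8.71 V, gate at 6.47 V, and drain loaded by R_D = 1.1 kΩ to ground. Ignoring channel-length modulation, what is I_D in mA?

I_D = 1.98 mA

V_SG = V_DD − V_G = 8.71 − 6.47 = 2.24 V, so V_ov = 2.24 − 0.366 = 1.87 V.
Assume saturation: I_D = ½ k_p V_ov² = 0.5 × 1.13 × 1.87² = 1.98 mA, giving V_SD = V_DD − I_D R_D = 8.71 − 1.98 × 1.1 = 6.53 V.
V_SD = 6.53 V ≥ V_ov = 1.87 V, confirming saturation.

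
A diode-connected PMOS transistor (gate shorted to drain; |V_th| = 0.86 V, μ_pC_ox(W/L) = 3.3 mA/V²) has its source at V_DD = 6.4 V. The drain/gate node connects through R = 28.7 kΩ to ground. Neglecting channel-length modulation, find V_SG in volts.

V_SG = 1.19 V

With gate tied to drain, V_SG = V_SD ≥ V_SG − |V_th|, so the device is in saturation.
KCL at the drain: ½ k_p (V_SG − |V_th|)² = (V_DD − V_SG)/R.
Let x = V_SG − 0.86. Then 47.4 x² + x − 5.54 = 0, giving x = 0.332 V (positive root), so V_SG = 1.19 V.
I_D = (V_DD − V_SG)/R = (6.4 − 1.19) / 28.7 = 0.181 mA.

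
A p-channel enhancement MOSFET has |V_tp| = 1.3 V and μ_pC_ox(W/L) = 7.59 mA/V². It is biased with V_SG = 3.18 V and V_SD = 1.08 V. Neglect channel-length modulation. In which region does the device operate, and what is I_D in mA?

Triode; I_D = 11.0 mA

V_ov = V_SG − |V_tp| = 3.18 − 1.3 = 1.88 V.
Since V_SD = 1.08 V < V_ov = 1.88 V, the device is in the triode region.
I_D = k_p [V_ov · V_SD − ½ V_SD²] = 7.59 × [1.88 × 1.08 − 0.5 × 1.08²] = 11 mA.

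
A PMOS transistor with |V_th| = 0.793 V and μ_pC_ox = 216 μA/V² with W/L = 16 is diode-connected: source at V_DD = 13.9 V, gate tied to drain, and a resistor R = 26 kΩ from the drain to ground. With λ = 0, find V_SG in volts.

V_SG = 1.32 V

With gate tied to drain, V_SG = V_SD ≥ V_SG − |V_th|, so the device is in saturation.
k_p = μ_pC_ox · (W/L) = 3.456 mA/V².
KCL at the drain: ½ k_p (V_SG − |V_th|)² = (V_DD − V_SG)/R.
Let x = V_SG − 0.793. Then 44.9 x² + x − 13.11 = 0, giving x = 0.529 V (positive root), so V_SG = 1.32 V.
I_D = (V_DD − V_SG)/R = (13.9 − 1.32) / 26 = 0.484 mA.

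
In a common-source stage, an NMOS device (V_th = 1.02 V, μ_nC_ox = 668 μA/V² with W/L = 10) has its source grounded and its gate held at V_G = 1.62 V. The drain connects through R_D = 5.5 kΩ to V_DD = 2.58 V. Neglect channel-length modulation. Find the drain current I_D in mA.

V_GS = V_G = 1.62 V, so V_ov = 1.62 − 1.02 = 0.6 V.
k_n = μ_nC_ox · (W/L) = 6.68 mA/V².
Assume saturation: I_D = ½ k_n V_ov² = 0.5 × 6.68 × 0.6² = 1.2 mA, giving V_DS = V_DD − I_D R_D = 2.58 − 1.2 × 5.5 = -4.03 V.
But -4.03 V < V_ov = 0.6 V, so the device is actually in triode.
In triode I_D = k_n[V_ov V_DS − ½ V_DS²] and I_D = (V_DD − V_DS)/R_D. Equating: 18.4 V_DS² − 23.04 V_DS + 2.58 = 0, giving V_DS = 0.124 V (the root below V_ov).
I_D = (2.58 − 0.124) / 5.5 = 0.446 mA.

I_D = 0.446 mA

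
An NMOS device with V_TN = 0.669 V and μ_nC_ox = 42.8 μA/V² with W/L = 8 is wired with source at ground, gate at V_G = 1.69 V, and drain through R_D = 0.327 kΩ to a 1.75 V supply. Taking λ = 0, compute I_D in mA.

I_D = 0.178 mA

V_GS = V_G = 1.69 V, so V_ov = 1.69 − 0.669 = 1.02 V.
k_n = μ_nC_ox · (W/L) = 0.3424 mA/V².
Assume saturation: I_D = ½ k_n V_ov² = 0.5 × 0.3424 × 1.02² = 0.178 mA, giving V_DS = V_DD − I_D R_D = 1.75 − 0.178 × 0.327 = 1.69 V.
V_DS = 1.69 V ≥ V_ov = 1.02 V, confirming saturation.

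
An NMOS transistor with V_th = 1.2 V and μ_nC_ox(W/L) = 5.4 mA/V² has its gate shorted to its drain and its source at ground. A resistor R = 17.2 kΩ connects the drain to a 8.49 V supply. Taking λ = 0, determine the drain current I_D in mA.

I_D = 0.401 mA

With gate tied to drain, V_GS = V_DS ≥ V_GS − V_th, so the device is in saturation.
KCL at the drain: ½ k_n (V_GS − V_th)² = (V_DD − V_GS)/R.
Let x = V_GS − 1.2. Then 46.4 x² + x − 7.29 = 0, giving x = 0.386 V (positive root), so V_GS = 1.59 V.
I_D = (V_DD − V_GS)/R = (8.49 − 1.59) / 17.2 = 0.401 mA.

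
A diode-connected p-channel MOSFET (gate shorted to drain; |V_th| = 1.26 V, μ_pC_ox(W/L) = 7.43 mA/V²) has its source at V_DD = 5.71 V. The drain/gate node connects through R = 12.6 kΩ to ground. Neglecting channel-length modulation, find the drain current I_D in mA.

I_D = 0.330 mA

With gate tied to drain, V_SG = V_SD ≥ V_SG − |V_th|, so the device is in saturation.
KCL at the drain: ½ k_p (V_SG − |V_th|)² = (V_DD − V_SG)/R.
Let x = V_SG − 1.26. Then 46.8 x² + x − 4.45 = 0, giving x = 0.298 V (positive root), so V_SG = 1.56 V.
I_D = (V_DD − V_SG)/R = (5.71 − 1.56) / 12.6 = 0.33 mA.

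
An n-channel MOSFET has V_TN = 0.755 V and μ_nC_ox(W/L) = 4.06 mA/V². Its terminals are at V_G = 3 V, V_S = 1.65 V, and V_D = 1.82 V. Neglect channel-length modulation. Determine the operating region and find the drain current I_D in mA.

V_GS = V_G − V_S = 3 − 1.65 = 1.35 V; V_DS = V_D − V_S = 1.82 − 1.65 = 0.17 V.
V_ov = V_GS − V_TN = 1.35 − 0.755 = 0.595 V.
Since V_DS = 0.17 V < V_ov = 0.595 V, the device is in the triode region.
I_D = k_n [V_ov · V_DS − ½ V_DS²] = 4.06 × [0.595 × 0.17 − 0.5 × 0.17²] = 0.352 mA.

Triode; I_D = 0.352 mA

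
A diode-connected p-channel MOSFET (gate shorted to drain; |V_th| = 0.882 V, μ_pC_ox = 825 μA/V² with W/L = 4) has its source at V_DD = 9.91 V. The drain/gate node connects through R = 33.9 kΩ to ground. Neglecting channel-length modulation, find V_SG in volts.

V_SG = 1.27 V

With gate tied to drain, V_SG = V_SD ≥ V_SG − |V_th|, so the device is in saturation.
k_p = μ_pC_ox · (W/L) = 3.3 mA/V².
KCL at the drain: ½ k_p (V_SG − |V_th|)² = (V_DD − V_SG)/R.
Let x = V_SG − 0.882. Then 55.9 x² + x − 9.028 = 0, giving x = 0.393 V (positive root), so V_SG = 1.27 V.
I_D = (V_DD − V_SG)/R = (9.91 − 1.27) / 33.9 = 0.255 mA.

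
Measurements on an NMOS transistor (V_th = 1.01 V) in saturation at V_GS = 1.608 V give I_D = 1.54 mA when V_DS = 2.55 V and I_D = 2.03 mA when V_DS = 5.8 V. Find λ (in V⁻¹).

With V_GS fixed, I_D ∝ (1 + λ V_DS) in saturation, so I_D2/I_D1 = (1 + λ V_DS2)/(1 + λ V_DS1).
2.03/1.54 = 1.318 = (1 + 5.8 λ)/(1 + 2.55 λ).
Solving: λ (I_D1 V_DS2 − I_D2 V_DS1) = I_D2 − I_D1, so λ = (2.03 − 1.54) / (1.54 × 5.8 − 2.03 × 2.55) = 0.49 / 3.76 = 0.13 V⁻¹.

λ = 0.130 V⁻¹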